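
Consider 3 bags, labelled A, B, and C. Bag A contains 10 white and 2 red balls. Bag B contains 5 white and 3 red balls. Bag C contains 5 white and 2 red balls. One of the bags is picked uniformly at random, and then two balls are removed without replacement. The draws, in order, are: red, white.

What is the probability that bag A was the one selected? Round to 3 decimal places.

Under each hypothesis, the probability of the observed sequence is: P(data | bag A) = (2/12)(10/11) = 5/33; P(data | bag B) = (3/8)(5/7) = 15/56; P(data | bag C) = (2/7)(5/6) = 5/21.
Weighting by the prior gives 1/3 · 5/33 = 5/99, 1/3 · 15/56 = 5/56, 1/3 · 5/21 = 5/63; summing to 135/616.
So P(bag A | data) = (5/99) / (135/616) = 56/243.

0.230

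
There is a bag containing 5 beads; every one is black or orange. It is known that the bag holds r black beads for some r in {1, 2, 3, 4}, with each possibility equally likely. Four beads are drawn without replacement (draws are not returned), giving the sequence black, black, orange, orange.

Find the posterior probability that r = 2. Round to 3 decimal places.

0.500

For each hypothesis, P(data | H) works out to: P(data | r = 1) = (1/5)(0/4) = 0; P(data | r = 2) = (2/5)(1/4)(3/3)(2/2) = 1/10; P(data | r = 3) = (3/5)(2/4)(2/3)(1/2) = 1/10; P(data | r = 4) = (4/5)(3/4)(1/3)(0/2) = 0.
The prior-weighted likelihoods are 1/4 · 0 = 0, 1/4 · 1/10 = 1/40, 1/4 · 1/10 = 1/40, 1/4 · 0 = 0; these sum to 1/20.
Hence P(r = 2 | data) = (1/40) / (1/20) = 1/2.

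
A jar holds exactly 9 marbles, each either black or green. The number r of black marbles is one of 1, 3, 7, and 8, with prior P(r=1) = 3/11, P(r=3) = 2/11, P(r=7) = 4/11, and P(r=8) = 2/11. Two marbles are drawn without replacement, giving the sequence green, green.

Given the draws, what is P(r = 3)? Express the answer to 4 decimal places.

0.2542

The likelihood of the observed sequence under each hypothesis: P(data | r = 1) = (8/9)(7/8) = 7/9; P(data | r = 3) = (6/9)(5/8) = 5/12; P(data | r = 7) = (2/9)(1/8) = 1/36; P(data | r = 8) = (1/9)(0/8) = 0.
The prior-weighted likelihoods are 3/11 · 7/9 = 7/33, 2/11 · 5/12 = 5/66, 4/11 · 1/36 = 1/99, 2/11 · 0 = 0; summing to 59/198.
So P(r = 3 | data) = (5/66) / (59/198) = 15/59.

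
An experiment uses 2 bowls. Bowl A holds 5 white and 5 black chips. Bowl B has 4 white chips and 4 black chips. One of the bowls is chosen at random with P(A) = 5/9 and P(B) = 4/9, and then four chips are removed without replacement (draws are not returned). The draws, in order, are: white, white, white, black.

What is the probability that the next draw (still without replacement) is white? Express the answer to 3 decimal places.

0.297

Compute the likelihood of the observed sequence for each case: P(data | bowl A) = (5/10)(4/9)(3/8)(5/7) = 0.059524; P(data | bowl B) = (4/8)(3/7)(2/6)(4/5) = 0.057143.
Weighting by the prior gives 5/9 · 0.059524 = 0.033069, 4/9 · 0.057143 = 0.025397; summing to 0.058466.
The posterior is then P(bowl A | data) = 0.56561, P(bowl B | data) = 0.43439.
Averaging over the posterior, P(white next | data) = (1/3)(0.56561) + (1/4)(0.43439) = 0.29713.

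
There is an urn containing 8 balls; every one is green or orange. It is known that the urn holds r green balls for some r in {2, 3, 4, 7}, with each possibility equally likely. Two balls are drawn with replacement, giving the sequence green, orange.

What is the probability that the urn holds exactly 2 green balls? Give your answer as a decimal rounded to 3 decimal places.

0.240

Compute the likelihood of the observed sequence for each case: P(data | r = 2) = (2/8)(6/8) = 3/16; P(data | r = 3) = (3/8)(5/8) = 15/64; P(data | r = 4) = (4/8)(4/8) = 1/4; P(data | r = 7) = (7/8)(1/8) = 7/64.
The prior-weighted likelihoods are 1/4 · 3/16 = 3/64, 1/4 · 15/64 = 15/256, 1/4 · 1/4 = 1/16, 1/4 · 7/64 = 7/256; with total 25/128.
By Bayes' rule, P(r = 2 | data) = (3/64) / (25/128) = 6/25.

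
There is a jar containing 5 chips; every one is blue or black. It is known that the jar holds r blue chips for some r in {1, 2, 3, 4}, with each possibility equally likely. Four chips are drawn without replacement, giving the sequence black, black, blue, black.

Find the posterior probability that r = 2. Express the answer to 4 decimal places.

The likelihood of the observed sequence under each hypothesis: P(data | r = 1) = (4/5)(3/4)(1/3)(2/2) = 1/5; P(data | r = 2) = (3/5)(2/4)(2/3)(1/2) = 1/10; P(data | r = 3) = (2/5)(1/4)(3/3)(0/2) = 0; P(data | r = 4) = (1/5)(0/4) = 0.
The prior-weighted likelihoods are 1/4 · 1/5 = 1/20, 1/4 · 1/10 = 1/40, 1/4 · 0 = 0, 1/4 · 0 = 0; with total 3/40.
So P(r = 2 | data) = (1/40) / (3/40) = 1/3.

0.3333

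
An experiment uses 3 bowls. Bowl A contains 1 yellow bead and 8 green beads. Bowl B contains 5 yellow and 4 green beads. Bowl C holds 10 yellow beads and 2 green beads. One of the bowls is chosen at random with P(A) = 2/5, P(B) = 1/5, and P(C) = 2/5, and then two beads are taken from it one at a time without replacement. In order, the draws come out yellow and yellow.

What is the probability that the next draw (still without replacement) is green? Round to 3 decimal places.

0.263

The likelihood of the observed sequence under each hypothesis: P(data | bowl A) = (1/9)(0/8) = 0; P(data | bowl B) = (5/9)(4/8) = 5/18; P(data | bowl C) = (10/12)(9/11) = 15/22.
The prior-weighted likelihoods are 2/5 · 0 = 0, 1/5 · 5/18 = 1/18, 2/5 · 15/22 = 3/11; with total 65/198.
Normalising, the posterior is P(bowl A | data) = 0, P(bowl B | data) = 11/65, P(bowl C | data) = 54/65.
The predictive probability is P(green next | data) = (4/7)(11/65) + (1/5)(54/65) = 46/175.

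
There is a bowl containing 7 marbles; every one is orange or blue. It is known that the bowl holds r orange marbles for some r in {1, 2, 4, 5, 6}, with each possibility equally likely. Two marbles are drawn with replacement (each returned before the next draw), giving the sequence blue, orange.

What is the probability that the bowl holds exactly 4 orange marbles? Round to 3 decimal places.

The likelihood of the observed sequence under each hypothesis: P(data | r = 1) = (6/7)(1/7) = 6/49; P(data | r = 2) = (5/7)(2/7) = 10/49; P(data | r = 4) = (3/7)(4/7) = 12/49; P(data | r = 5) = (2/7)(5/7) = 10/49; P(data | r = 6) = (1/7)(6/7) = 6/49.
Weighting by the prior gives 1/5 · 6/49 = 6/245, 1/5 · 10/49 = 2/49, 1/5 · 12/49 = 12/245, 1/5 · 10/49 = 2/49, 1/5 · 6/49 = 6/245; summing to 44/245.
Hence P(r = 4 | data) = (12/245) / (44/245) = 3/11.

0.273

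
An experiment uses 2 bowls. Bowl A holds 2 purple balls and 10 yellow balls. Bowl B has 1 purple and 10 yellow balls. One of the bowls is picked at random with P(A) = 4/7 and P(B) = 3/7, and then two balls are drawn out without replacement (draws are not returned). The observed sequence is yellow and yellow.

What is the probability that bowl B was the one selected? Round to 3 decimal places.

0.474

The likelihood of the observed sequence under each hypothesis: P(data | bowl A) = (10/12)(9/11) = 15/22; P(data | bowl B) = (10/11)(9/10) = 9/11.
Multiplying each by its prior: 4/7 · 15/22 = 30/77, 3/7 · 9/11 = 27/77; with total 57/77.
Therefore the posterior P(bowl B | data) = (27/77) / (57/77) = 9/19.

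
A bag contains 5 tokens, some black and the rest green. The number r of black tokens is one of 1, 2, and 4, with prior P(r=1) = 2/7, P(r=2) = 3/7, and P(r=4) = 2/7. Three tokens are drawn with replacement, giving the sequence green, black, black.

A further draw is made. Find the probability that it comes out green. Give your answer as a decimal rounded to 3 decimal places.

The likelihood of the observed sequence under each hypothesis: P(data | r = 1) = (4/5)(1/5)(1/5) = 4/125; P(data | r = 2) = (3/5)(2/5)(2/5) = 12/125; P(data | r = 4) = (1/5)(4/5)(4/5) = 16/125.
The prior-weighted likelihoods are 2/7 · 4/125 = 8/875, 3/7 · 12/125 = 36/875, 2/7 · 16/125 = 32/875; these sum to 76/875.
The posterior is then P(r = 1 | data) = 2/19, P(r = 2 | data) = 9/19, P(r = 4 | data) = 8/19.
So P(green next | data) = Σ P(green next | H) P(H | data) = (4/5)(2/19) + (3/5)(9/19) + (1/5)(8/19) = 43/95.

0.453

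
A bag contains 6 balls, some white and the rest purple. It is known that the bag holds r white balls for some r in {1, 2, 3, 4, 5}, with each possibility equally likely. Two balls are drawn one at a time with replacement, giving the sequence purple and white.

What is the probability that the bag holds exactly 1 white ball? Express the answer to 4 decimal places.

Under each hypothesis, the probability of the observed sequence is: P(data | r = 1) = (5/6)(1/6) = 5/36; P(data | r = 2) = (4/6)(2/6) = 2/9; P(data | r = 3) = (3/6)(3/6) = 1/4; P(data | r = 4) = (2/6)(4/6) = 2/9; P(data | r = 5) = (1/6)(5/6) = 5/36.
The prior-weighted likelihoods are 1/5 · 5/36 = 1/36, 1/5 · 2/9 = 2/45, 1/5 · 1/4 = 1/20, 1/5 · 2/9 = 2/45, 1/5 · 5/36 = 1/36; summing to 7/36.
By Bayes' rule, P(r = 1 | data) = (1/36) / (7/36) = 1/7.

0.1429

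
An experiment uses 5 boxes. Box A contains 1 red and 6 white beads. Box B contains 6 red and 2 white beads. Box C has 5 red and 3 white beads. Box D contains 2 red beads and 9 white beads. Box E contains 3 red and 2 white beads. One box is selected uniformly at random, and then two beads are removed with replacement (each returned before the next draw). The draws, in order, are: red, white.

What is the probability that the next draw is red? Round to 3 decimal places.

0.510

The likelihood of the observed sequence under each hypothesis: P(data | box A) = (1/7)(6/7) = 0.12245; P(data | box B) = (6/8)(2/8) = 0.1875; P(data | box C) = (5/8)(3/8) = 0.23438; P(data | box D) = (2/11)(9/11) = 0.14876; P(data | box E) = (3/5)(2/5) = 0.24.
Weighting by the prior gives 1/5 · 0.12245 = 0.02449, 1/5 · 0.1875 = 0.0375, 1/5 · 0.23438 = 0.046875, 1/5 · 0.14876 = 0.029752, 1/5 · 0.24 = 0.048; summing to 0.18662.
The posterior is then P(box A | data) = 0.13123, P(box B | data) = 0.20095, P(box C | data) = 0.25118, P(box D | data) = 0.15943, P(box E | data) = 0.25721.
Averaging over the posterior, P(red next | data) = (1/7)(0.13123) + (3/4)(0.20095) + (5/8)(0.25118) + (2/11)(0.15943) + (3/5)(0.25721) = 0.50976.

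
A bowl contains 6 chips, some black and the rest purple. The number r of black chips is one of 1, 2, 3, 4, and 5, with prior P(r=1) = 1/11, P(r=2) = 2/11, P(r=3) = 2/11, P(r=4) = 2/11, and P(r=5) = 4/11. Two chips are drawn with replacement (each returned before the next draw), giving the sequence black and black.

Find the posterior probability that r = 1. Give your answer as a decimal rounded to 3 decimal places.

0.006

The likelihood of the observed sequence under each hypothesis: P(data | r = 1) = (1/6)(1/6) = 1/36; P(data | r = 2) = (2/6)(2/6) = 1/9; P(data | r = 3) = (3/6)(3/6) = 1/4; P(data | r = 4) = (4/6)(4/6) = 4/9; P(data | r = 5) = (5/6)(5/6) = 25/36.
Weighting by the prior gives 1/11 · 1/36 = 1/396, 2/11 · 1/9 = 2/99, 2/11 · 1/4 = 1/22, 2/11 · 4/9 = 8/99, 4/11 · 25/36 = 25/99; summing to 53/132.
Therefore the posterior P(r = 1 | data) = (1/396) / (53/132) = 1/159.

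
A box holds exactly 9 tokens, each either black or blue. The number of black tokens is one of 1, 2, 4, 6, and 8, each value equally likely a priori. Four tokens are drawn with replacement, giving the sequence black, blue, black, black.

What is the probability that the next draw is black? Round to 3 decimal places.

The likelihood of the observed sequence under each hypothesis: P(data | r = 1) = (1/9)(8/9)(1/9)(1/9) = 0.0012193; P(data | r = 2) = (2/9)(7/9)(2/9)(2/9) = 0.0085353; P(data | r = 4) = (4/9)(5/9)(4/9)(4/9) = 0.048773; P(data | r = 6) = (6/9)(3/9)(6/9)(6/9) = 0.098765; P(data | r = 8) = (8/9)(1/9)(8/9)(8/9) = 0.078037.
The prior-weighted likelihoods are 1/5 · 0.0012193 = 0.00024387, 1/5 · 0.0085353 = 0.0017071, 1/5 · 0.048773 = 0.0097546, 1/5 · 0.098765 = 0.019753, 1/5 · 0.078037 = 0.015607; summing to 0.047066.
The posterior is then P(r = 1 | data) = 0.0051813, P(r = 2 | data) = 0.036269, P(r = 4 | data) = 0.20725, P(r = 6 | data) = 0.41969, P(r = 8 | data) = 0.33161.
Averaging over the posterior, P(black next | data) = (1/9)(0.0051813) + (2/9)(0.036269) + (4/9)(0.20725) + (2/3)(0.41969) + (8/9)(0.33161) = 0.6753.

0.675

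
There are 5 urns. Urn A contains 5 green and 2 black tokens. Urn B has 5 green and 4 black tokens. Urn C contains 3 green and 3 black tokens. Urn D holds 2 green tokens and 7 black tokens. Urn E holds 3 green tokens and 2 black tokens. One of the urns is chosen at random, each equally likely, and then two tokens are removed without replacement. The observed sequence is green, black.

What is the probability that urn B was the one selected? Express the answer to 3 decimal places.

0.212

The likelihood of the observed sequence under each hypothesis: P(data | urn A) = (5/7)(2/6) = 0.2381; P(data | urn B) = (5/9)(4/8) = 0.27778; P(data | urn C) = (3/6)(3/5) = 0.3; P(data | urn D) = (2/9)(7/8) = 0.19444; P(data | urn E) = (3/5)(2/4) = 0.3.
Weighting by the prior gives 1/5 · 0.2381 = 0.047619, 1/5 · 0.27778 = 0.055556, 1/5 · 0.3 = 0.06, 1/5 · 0.19444 = 0.038889, 1/5 · 0.3 = 0.06; summing to 0.26206.
Hence P(urn B | data) = (0.055556) / (0.26206) = 0.21199.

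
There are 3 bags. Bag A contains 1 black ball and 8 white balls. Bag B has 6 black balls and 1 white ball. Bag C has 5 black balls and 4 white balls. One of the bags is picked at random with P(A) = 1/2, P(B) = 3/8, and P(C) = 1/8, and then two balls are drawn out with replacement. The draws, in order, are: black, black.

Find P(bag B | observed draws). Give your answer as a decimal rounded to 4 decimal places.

0.8603

Compute the likelihood of the observed sequence for each case: P(data | bag A) = (1/9)(1/9) = 0.012346; P(data | bag B) = (6/7)(6/7) = 0.73469; P(data | bag C) = (5/9)(5/9) = 0.30864.
The prior-weighted likelihoods are 1/2 · 0.012346 = 0.0061728, 3/8 · 0.73469 = 0.27551, 1/8 · 0.30864 = 0.03858; summing to 0.32026.
Therefore the posterior P(bag B | data) = (0.27551) / (0.32026) = 0.86026.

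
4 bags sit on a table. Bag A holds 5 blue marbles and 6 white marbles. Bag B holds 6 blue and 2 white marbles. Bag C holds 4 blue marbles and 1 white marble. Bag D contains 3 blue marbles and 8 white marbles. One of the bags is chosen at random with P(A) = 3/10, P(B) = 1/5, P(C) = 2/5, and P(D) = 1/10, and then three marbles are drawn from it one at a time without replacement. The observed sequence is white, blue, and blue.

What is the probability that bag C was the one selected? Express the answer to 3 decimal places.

For each hypothesis, P(data | H) works out to: P(data | bag A) = (6/11)(5/10)(4/9) = 4/33; P(data | bag B) = (2/8)(6/7)(5/6) = 5/28; P(data | bag C) = (1/5)(4/4)(3/3) = 1/5; P(data | bag D) = (8/11)(3/10)(2/9) = 8/165.
Weighting by the prior gives 3/10 · 4/33 = 2/55, 1/5 · 5/28 = 1/28, 2/5 · 1/5 = 2/25, 1/10 · 8/165 = 4/825; summing to 145/924.
Therefore the posterior P(bag C | data) = (2/25) / (145/924) = 1848/3625.

0.510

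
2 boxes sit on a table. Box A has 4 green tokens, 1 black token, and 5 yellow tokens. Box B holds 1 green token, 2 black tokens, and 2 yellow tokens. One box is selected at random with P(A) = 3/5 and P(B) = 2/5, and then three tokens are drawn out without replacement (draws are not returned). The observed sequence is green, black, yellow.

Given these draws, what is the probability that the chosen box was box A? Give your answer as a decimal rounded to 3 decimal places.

0.385

For each hypothesis, P(data | H) works out to: P(data | box A) = (4/10)(1/9)(5/8) = 1/36; P(data | box B) = (1/5)(2/4)(2/3) = 1/15.
Multiplying each by its prior: 3/5 · 1/36 = 1/60, 2/5 · 1/15 = 2/75; summing to 13/300.
Therefore the posterior P(box A | data) = (1/60) / (13/300) = 5/13.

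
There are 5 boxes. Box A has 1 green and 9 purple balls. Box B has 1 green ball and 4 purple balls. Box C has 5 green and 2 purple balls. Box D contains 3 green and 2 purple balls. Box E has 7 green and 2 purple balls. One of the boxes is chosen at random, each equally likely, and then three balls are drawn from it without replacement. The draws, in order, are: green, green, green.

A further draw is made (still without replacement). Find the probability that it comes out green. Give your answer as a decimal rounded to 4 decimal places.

0.5242

For each hypothesis, P(data | H) works out to: P(data | box A) = (1/10)(0/9) = 0; P(data | box B) = (1/5)(0/4) = 0; P(data | box C) = (5/7)(4/6)(3/5) = 0.28571; P(data | box D) = (3/5)(2/4)(1/3) = 0.1; P(data | box E) = (7/9)(6/8)(5/7) = 0.41667.
Multiplying each by its prior: 1/5 · 0 = 0, 1/5 · 0 = 0, 1/5 · 0.28571 = 0.057143, 1/5 · 0.1 = 0.02, 1/5 · 0.41667 = 0.083333; summing to 0.16048.
Normalising, the posterior is P(box A | data) = 0, P(box B | data) = 0, P(box C | data) = 0.35608, P(box D | data) = 0.12463, P(box E | data) = 0.51929.
Averaging over the posterior, P(green next | data) = (1/2)(0.35608) + (0)(0.12463) + (2/3)(0.51929) = 0.52423.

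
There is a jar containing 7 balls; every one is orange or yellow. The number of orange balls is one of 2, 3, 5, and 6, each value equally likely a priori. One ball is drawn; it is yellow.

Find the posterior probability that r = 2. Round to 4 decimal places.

0.4167

For each hypothesis, P(data | H) works out to: P(data | r = 2) = (5/7) = 5/7; P(data | r = 3) = (4/7) = 4/7; P(data | r = 5) = (2/7) = 2/7; P(data | r = 6) = (1/7) = 1/7.
Multiplying each by its prior: 1/4 · 5/7 = 5/28, 1/4 · 4/7 = 1/7, 1/4 · 2/7 = 1/14, 1/4 · 1/7 = 1/28; with total 3/7.
So P(r = 2 | data) = (5/28) / (3/7) = 5/12.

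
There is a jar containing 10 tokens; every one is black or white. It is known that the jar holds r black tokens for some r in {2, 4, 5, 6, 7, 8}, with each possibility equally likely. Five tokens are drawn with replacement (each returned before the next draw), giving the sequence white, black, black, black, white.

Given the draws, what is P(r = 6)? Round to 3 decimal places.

The likelihood of the observed sequence under each hypothesis: P(data | r = 2) = (8/10)(2/10)(2/10)(2/10)(8/10) = 0.00512; P(data | r = 4) = (6/10)(4/10)(4/10)(4/10)(6/10) = 0.02304; P(data | r = 5) = (5/10)(5/10)(5/10)(5/10)(5/10) = 0.03125; P(data | r = 6) = (4/10)(6/10)(6/10)(6/10)(4/10) = 0.03456; P(data | r = 7) = (3/10)(7/10)(7/10)(7/10)(3/10) = 0.03087; P(data | r = 8) = (2/10)(8/10)(8/10)(8/10)(2/10) = 0.02048.
Weighting by the prior gives 1/6 · 0.00512 = 0.00085333, 1/6 · 0.02304 = 0.00384, 1/6 · 0.03125 = 0.0052083, 1/6 · 0.03456 = 0.00576, 1/6 · 0.03087 = 0.005145, 1/6 · 0.02048 = 0.0034133; with total 0.02422.
By Bayes' rule, P(r = 6 | data) = (0.00576) / (0.02422) = 0.23782.

0.238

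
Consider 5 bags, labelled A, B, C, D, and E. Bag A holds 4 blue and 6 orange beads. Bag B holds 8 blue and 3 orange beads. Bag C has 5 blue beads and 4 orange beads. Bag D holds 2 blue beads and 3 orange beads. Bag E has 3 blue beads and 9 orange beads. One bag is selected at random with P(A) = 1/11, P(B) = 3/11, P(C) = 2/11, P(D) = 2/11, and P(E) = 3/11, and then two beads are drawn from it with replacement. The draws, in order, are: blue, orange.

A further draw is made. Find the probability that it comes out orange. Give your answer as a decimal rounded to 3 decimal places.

Under each hypothesis, the probability of the observed sequence is: P(data | bag A) = (4/10)(6/10) = 0.24; P(data | bag B) = (8/11)(3/11) = 0.19835; P(data | bag C) = (5/9)(4/9) = 0.24691; P(data | bag D) = (2/5)(3/5) = 0.24; P(data | bag E) = (3/12)(9/12) = 0.1875.
Weighting by the prior gives 1/11 · 0.24 = 0.021818, 3/11 · 0.19835 = 0.054095, 2/11 · 0.24691 = 0.044893, 2/11 · 0.24 = 0.043636, 3/11 · 0.1875 = 0.051136; these sum to 0.21558.
Normalising, the posterior is P(bag A | data) = 0.10121, P(bag B | data) = 0.25093, P(bag C | data) = 0.20825, P(bag D | data) = 0.20241, P(bag E | data) = 0.2372.
So P(orange next | data) = Σ P(orange next | H) P(H | data) = (3/5)(0.10121) + (3/11)(0.25093) + (4/9)(0.20825) + (3/5)(0.20241) + (3/4)(0.2372) = 0.52107.

0.521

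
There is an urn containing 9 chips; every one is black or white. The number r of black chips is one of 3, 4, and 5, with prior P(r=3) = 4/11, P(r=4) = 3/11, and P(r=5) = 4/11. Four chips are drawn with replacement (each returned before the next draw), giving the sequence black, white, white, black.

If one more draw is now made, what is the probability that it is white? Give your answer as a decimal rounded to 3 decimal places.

Compute the likelihood of the observed sequence for each case: P(data | r = 3) = (3/9)(6/9)(6/9)(3/9) = 0.049383; P(data | r = 4) = (4/9)(5/9)(5/9)(4/9) = 0.060966; P(data | r = 5) = (5/9)(4/9)(4/9)(5/9) = 0.060966.
Weighting by the prior gives 4/11 · 0.049383 = 0.017957, 3/11 · 0.060966 = 0.016627, 4/11 · 0.060966 = 0.02217; with total 0.056754.
Normalising, the posterior is P(r = 3 | data) = 0.31641, P(r = 4 | data) = 0.29297, P(r = 5 | data) = 0.39062.
So P(white next | data) = Σ P(white next | H) P(H | data) = (2/3)(0.31641) + (5/9)(0.29297) + (4/9)(0.39062) = 0.54731.

0.547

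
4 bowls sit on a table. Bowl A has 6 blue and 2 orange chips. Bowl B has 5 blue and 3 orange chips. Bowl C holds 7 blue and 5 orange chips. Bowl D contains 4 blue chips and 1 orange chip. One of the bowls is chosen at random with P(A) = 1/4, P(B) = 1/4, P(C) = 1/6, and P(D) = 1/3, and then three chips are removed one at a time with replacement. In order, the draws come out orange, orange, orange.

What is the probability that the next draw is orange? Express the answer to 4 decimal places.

0.3608

For each hypothesis, P(data | H) works out to: P(data | bowl A) = (2/8)(2/8)(2/8) = 0.015625; P(data | bowl B) = (3/8)(3/8)(3/8) = 0.052734; P(data | bowl C) = (5/12)(5/12)(5/12) = 0.072338; P(data | bowl D) = (1/5)(1/5)(1/5) = 0.008.
Weighting by the prior gives 1/4 · 0.015625 = 0.0039062, 1/4 · 0.052734 = 0.013184, 1/6 · 0.072338 = 0.012056, 1/3 · 0.008 = 0.0026667; these sum to 0.031813.
The posterior is then P(bowl A | data) = 0.12279, P(bowl B | data) = 0.41441, P(bowl C | data) = 0.37898, P(bowl D | data) = 0.083824.
So P(orange next | data) = Σ P(orange next | H) P(H | data) = (1/4)(0.12279) + (3/8)(0.41441) + (5/12)(0.37898) + (1/5)(0.083824) = 0.36077.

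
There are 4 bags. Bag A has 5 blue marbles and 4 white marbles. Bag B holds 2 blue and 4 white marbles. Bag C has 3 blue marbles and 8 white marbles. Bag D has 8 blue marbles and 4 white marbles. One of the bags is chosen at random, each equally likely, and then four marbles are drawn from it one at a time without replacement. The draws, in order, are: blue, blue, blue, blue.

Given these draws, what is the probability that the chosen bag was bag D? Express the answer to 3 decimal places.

0.781

For each hypothesis, P(data | H) works out to: P(data | bag A) = (5/9)(4/8)(3/7)(2/6) = 0.039683; P(data | bag B) = (2/6)(1/5)(0/4) = 0; P(data | bag C) = (3/11)(2/10)(1/9)(0/8) = 0; P(data | bag D) = (8/12)(7/11)(6/10)(5/9) = 0.14141.
Multiplying each by its prior: 1/4 · 0.039683 = 0.0099206, 1/4 · 0 = 0, 1/4 · 0 = 0, 1/4 · 0.14141 = 0.035354; with total 0.045274.
Therefore the posterior P(bag D | data) = (0.035354) / (0.045274) = 0.78088.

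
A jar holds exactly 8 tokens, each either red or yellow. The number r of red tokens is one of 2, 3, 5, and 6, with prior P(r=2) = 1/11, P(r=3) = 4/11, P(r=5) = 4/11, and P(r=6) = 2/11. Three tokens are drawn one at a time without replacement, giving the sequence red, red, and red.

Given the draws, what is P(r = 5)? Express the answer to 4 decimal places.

0.4762

Under each hypothesis, the probability of the observed sequence is: P(data | r = 2) = (2/8)(1/7)(0/6) = 0; P(data | r = 3) = (3/8)(2/7)(1/6) = 1/56; P(data | r = 5) = (5/8)(4/7)(3/6) = 5/28; P(data | r = 6) = (6/8)(5/7)(4/6) = 5/14.
Weighting by the prior gives 1/11 · 0 = 0, 4/11 · 1/56 = 1/154, 4/11 · 5/28 = 5/77, 2/11 · 5/14 = 5/77; summing to 3/22.
So P(r = 5 | data) = (5/77) / (3/22) = 10/21.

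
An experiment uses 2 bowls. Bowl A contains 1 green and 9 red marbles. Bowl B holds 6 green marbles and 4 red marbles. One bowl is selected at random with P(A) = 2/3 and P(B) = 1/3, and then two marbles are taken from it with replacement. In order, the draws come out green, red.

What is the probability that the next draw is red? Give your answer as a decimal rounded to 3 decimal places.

For each hypothesis, P(data | H) works out to: P(data | bowl A) = (1/10)(9/10) = 9/100; P(data | bowl B) = (6/10)(4/10) = 6/25.
Multiplying each by its prior: 2/3 · 9/100 = 3/50, 1/3 · 6/25 = 2/25; with total 7/50.
Normalising, the posterior is P(bowl A | data) = 3/7, P(bowl B | data) = 4/7.
The predictive probability is P(red next | data) = (9/10)(3/7) + (2/5)(4/7) = 43/70.

0.614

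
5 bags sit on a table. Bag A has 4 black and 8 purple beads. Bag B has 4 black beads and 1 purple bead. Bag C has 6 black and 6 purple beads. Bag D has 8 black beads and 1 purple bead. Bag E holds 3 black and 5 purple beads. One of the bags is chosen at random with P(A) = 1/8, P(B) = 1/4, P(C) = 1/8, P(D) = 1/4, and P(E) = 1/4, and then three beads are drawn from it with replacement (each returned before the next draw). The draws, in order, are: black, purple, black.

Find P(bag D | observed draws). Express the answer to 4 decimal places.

0.2177

The likelihood of the observed sequence under each hypothesis: P(data | bag A) = (4/12)(8/12)(4/12) = 0.074074; P(data | bag B) = (4/5)(1/5)(4/5) = 0.128; P(data | bag C) = (6/12)(6/12)(6/12) = 0.125; P(data | bag D) = (8/9)(1/9)(8/9) = 0.087791; P(data | bag E) = (3/8)(5/8)(3/8) = 0.087891.
Multiplying each by its prior: 1/8 · 0.074074 = 0.0092593, 1/4 · 0.128 = 0.032, 1/8 · 0.125 = 0.015625, 1/4 · 0.087791 = 0.021948, 1/4 · 0.087891 = 0.021973; these sum to 0.1008.
Therefore the posterior P(bag D | data) = (0.021948) / (0.1008) = 0.21773.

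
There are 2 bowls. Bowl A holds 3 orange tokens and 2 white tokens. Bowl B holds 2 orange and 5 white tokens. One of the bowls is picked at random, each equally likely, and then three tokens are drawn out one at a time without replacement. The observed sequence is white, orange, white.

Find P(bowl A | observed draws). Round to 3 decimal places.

0.344

The likelihood of the observed sequence under each hypothesis: P(data | bowl A) = (2/5)(3/4)(1/3) = 1/10; P(data | bowl B) = (5/7)(2/6)(4/5) = 4/21.
Weighting by the prior gives 1/2 · 1/10 = 1/20, 1/2 · 4/21 = 2/21; summing to 61/420.
By Bayes' rule, P(bowl A | data) = (1/20) / (61/420) = 21/61.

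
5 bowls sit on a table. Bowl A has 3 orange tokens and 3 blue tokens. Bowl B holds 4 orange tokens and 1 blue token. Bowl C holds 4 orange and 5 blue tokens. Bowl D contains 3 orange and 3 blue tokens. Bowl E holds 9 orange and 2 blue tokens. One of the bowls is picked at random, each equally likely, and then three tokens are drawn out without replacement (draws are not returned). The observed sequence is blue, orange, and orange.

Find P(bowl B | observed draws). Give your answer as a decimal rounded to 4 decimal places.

Under each hypothesis, the probability of the observed sequence is: P(data | bowl A) = (3/6)(3/5)(2/4) = 0.15; P(data | bowl B) = (1/5)(4/4)(3/3) = 0.2; P(data | bowl C) = (5/9)(4/8)(3/7) = 0.11905; P(data | bowl D) = (3/6)(3/5)(2/4) = 0.15; P(data | bowl E) = (2/11)(9/10)(8/9) = 0.14545.
Multiplying each by its prior: 1/5 · 0.15 = 0.03, 1/5 · 0.2 = 0.04, 1/5 · 0.11905 = 0.02381, 1/5 · 0.15 = 0.03, 1/5 · 0.14545 = 0.029091; these sum to 0.1529.
By Bayes' rule, P(bowl B | data) = (0.04) / (0.1529) = 0.26161.

0.2616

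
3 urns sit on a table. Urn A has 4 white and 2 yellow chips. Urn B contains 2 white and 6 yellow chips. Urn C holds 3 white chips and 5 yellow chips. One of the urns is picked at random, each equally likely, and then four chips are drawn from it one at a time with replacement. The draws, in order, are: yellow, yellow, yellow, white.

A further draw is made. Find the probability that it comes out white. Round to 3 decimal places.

For each hypothesis, P(data | H) works out to: P(data | urn A) = (2/6)(2/6)(2/6)(4/6) = 0.024691; P(data | urn B) = (6/8)(6/8)(6/8)(2/8) = 0.10547; P(data | urn C) = (5/8)(5/8)(5/8)(3/8) = 0.091553.
The prior-weighted likelihoods are 1/3 · 0.024691 = 0.0082305, 1/3 · 0.10547 = 0.035156, 1/3 · 0.091553 = 0.030518; summing to 0.073904.
Normalising, the posterior is P(urn A | data) = 0.11137, P(urn B | data) = 0.4757, P(urn C | data) = 0.41293.
Averaging over the posterior, P(white next | data) = (2/3)(0.11137) + (1/4)(0.4757) + (3/8)(0.41293) = 0.34802.

0.348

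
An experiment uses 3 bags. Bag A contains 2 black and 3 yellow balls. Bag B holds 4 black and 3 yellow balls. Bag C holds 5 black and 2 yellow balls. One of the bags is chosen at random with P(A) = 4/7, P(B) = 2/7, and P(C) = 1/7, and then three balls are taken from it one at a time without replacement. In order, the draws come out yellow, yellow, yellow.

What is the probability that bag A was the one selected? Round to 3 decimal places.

0.875

Under each hypothesis, the probability of the observed sequence is: P(data | bag A) = (3/5)(2/4)(1/3) = 1/10; P(data | bag B) = (3/7)(2/6)(1/5) = 1/35; P(data | bag C) = (2/7)(1/6)(0/5) = 0.
Multiplying each by its prior: 4/7 · 1/10 = 2/35, 2/7 · 1/35 = 2/245, 1/7 · 0 = 0; summing to 16/245.
Therefore the posterior P(bag A | data) = (2/35) / (16/245) = 7/8.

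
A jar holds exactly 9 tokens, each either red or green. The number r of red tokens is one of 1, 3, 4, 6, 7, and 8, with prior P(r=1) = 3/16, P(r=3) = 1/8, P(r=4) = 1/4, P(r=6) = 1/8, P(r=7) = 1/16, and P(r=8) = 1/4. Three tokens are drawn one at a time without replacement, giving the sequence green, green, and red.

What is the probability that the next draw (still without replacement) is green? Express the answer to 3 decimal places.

0.610

For each hypothesis, P(data | H) works out to: P(data | r = 1) = (8/9)(7/8)(1/7) = 0.11111; P(data | r = 3) = (6/9)(5/8)(3/7) = 0.17857; P(data | r = 4) = (5/9)(4/8)(4/7) = 0.15873; P(data | r = 6) = (3/9)(2/8)(6/7) = 0.071429; P(data | r = 7) = (2/9)(1/8)(7/7) = 0.027778; P(data | r = 8) = (1/9)(0/8) = 0.
Weighting by the prior gives 3/16 · 0.11111 = 0.020833, 1/8 · 0.17857 = 0.022321, 1/4 · 0.15873 = 0.039683, 1/8 · 0.071429 = 0.0089286, 1/16 · 0.027778 = 0.0017361, 1/4 · 0 = 0; with total 0.093502.
Dividing through by the total gives posterior P(r = 1 | data) = 0.22281, P(r = 3 | data) = 0.23873, P(r = 4 | data) = 0.4244, P(r = 6 | data) = 0.095491, P(r = 7 | data) = 0.018568, P(r = 8 | data) = 0.
Averaging over the posterior, P(green next | data) = (1)(0.22281) + (2/3)(0.23873) + (1/2)(0.4244) + (1/6)(0.095491) + (0)(0.018568) = 0.61008.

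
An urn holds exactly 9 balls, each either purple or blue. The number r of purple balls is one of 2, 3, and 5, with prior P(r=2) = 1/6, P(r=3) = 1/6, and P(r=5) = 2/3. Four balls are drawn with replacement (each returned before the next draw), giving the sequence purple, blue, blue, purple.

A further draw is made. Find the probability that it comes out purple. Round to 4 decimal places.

0.4908

The likelihood of the observed sequence under each hypothesis: P(data | r = 2) = (2/9)(7/9)(7/9)(2/9) = 0.029873; P(data | r = 3) = (3/9)(6/9)(6/9)(3/9) = 0.049383; P(data | r = 5) = (5/9)(4/9)(4/9)(5/9) = 0.060966.
The prior-weighted likelihoods are 1/6 · 0.029873 = 0.0049789, 1/6 · 0.049383 = 0.0082305, 2/3 · 0.060966 = 0.040644; these sum to 0.053854.
Normalising, the posterior is P(r = 2 | data) = 0.092453, P(r = 3 | data) = 0.15283, P(r = 5 | data) = 0.75472.
So P(purple next | data) = Σ P(purple next | H) P(H | data) = (2/9)(0.092453) + (1/3)(0.15283) + (5/9)(0.75472) = 0.49078.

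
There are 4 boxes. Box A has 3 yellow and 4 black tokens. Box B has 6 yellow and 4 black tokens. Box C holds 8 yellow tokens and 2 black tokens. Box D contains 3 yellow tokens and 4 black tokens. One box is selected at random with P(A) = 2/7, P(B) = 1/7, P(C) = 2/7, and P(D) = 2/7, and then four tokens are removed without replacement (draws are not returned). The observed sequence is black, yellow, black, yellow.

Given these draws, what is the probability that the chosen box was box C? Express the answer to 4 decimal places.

0.0969

The likelihood of the observed sequence under each hypothesis: P(data | box A) = (4/7)(3/6)(3/5)(2/4) = 0.085714; P(data | box B) = (4/10)(6/9)(3/8)(5/7) = 0.071429; P(data | box C) = (2/10)(8/9)(1/8)(7/7) = 0.022222; P(data | box D) = (4/7)(3/6)(3/5)(2/4) = 0.085714.
The prior-weighted likelihoods are 2/7 · 0.085714 = 0.02449, 1/7 · 0.071429 = 0.010204, 2/7 · 0.022222 = 0.0063492, 2/7 · 0.085714 = 0.02449; with total 0.065533.
Therefore the posterior P(box C | data) = (0.0063492) / (0.065533) = 0.096886.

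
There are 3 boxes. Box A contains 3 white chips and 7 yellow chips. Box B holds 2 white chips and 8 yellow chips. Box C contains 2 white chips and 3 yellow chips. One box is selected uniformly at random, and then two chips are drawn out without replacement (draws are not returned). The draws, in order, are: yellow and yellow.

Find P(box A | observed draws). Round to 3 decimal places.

0.336

The likelihood of the observed sequence under each hypothesis: P(data | box A) = (7/10)(6/9) = 7/15; P(data | box B) = (8/10)(7/9) = 28/45; P(data | box C) = (3/5)(2/4) = 3/10.
Weighting by the prior gives 1/3 · 7/15 = 7/45, 1/3 · 28/45 = 28/135, 1/3 · 3/10 = 1/10; summing to 25/54.
Therefore the posterior P(box A | data) = (7/45) / (25/54) = 42/125.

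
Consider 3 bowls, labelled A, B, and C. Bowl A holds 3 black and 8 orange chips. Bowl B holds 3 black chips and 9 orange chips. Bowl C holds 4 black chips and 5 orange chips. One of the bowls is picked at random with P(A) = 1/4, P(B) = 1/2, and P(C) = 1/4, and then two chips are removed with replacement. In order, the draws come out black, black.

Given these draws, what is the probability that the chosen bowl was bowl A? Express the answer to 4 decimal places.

0.1874

For each hypothesis, P(data | H) works out to: P(data | bowl A) = (3/11)(3/11) = 0.07438; P(data | bowl B) = (3/12)(3/12) = 0.0625; P(data | bowl C) = (4/9)(4/9) = 0.19753.
The prior-weighted likelihoods are 1/4 · 0.07438 = 0.018595, 1/2 · 0.0625 = 0.03125, 1/4 · 0.19753 = 0.049383; summing to 0.099228.
By Bayes' rule, P(bowl A | data) = (0.018595) / (0.099228) = 0.1874.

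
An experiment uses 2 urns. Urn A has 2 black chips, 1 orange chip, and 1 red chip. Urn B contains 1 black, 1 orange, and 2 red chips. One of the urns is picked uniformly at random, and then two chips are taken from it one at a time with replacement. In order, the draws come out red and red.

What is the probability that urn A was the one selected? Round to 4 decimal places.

0.2000

The likelihood of the observed sequence under each hypothesis: P(data | urn A) = (1/4)(1/4) = 1/16; P(data | urn B) = (2/4)(2/4) = 1/4.
Multiplying each by its prior: 1/2 · 1/16 = 1/32, 1/2 · 1/4 = 1/8; summing to 5/32.
So P(urn A | data) = (1/32) / (5/32) = 1/5.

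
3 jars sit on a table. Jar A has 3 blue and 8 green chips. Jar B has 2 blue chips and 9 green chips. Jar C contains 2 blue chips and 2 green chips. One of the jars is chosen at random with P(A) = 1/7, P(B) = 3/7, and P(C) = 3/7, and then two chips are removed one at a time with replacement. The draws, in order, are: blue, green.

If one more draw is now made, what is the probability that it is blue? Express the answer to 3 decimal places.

0.366

Compute the likelihood of the observed sequence for each case: P(data | jar A) = (3/11)(8/11) = 0.19835; P(data | jar B) = (2/11)(9/11) = 0.14876; P(data | jar C) = (2/4)(2/4) = 0.25.
The prior-weighted likelihoods are 1/7 · 0.19835 = 0.028335, 3/7 · 0.14876 = 0.063754, 3/7 · 0.25 = 0.10714; summing to 0.19923.
The posterior is then P(jar A | data) = 0.14222, P(jar B | data) = 0.32, P(jar C | data) = 0.53778.
The predictive probability is P(blue next | data) = (3/11)(0.14222) + (2/11)(0.32) + (1/2)(0.53778) = 0.36586.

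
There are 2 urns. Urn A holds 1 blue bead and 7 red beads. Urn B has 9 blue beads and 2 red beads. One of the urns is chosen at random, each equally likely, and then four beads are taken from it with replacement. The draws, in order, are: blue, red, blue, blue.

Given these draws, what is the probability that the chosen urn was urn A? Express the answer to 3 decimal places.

0.017

Compute the likelihood of the observed sequence for each case: P(data | urn A) = (1/8)(7/8)(1/8)(1/8) = 0.001709; P(data | urn B) = (9/11)(2/11)(9/11)(9/11) = 0.099583.
Multiplying each by its prior: 1/2 · 0.001709 = 0.00085449, 1/2 · 0.099583 = 0.049792; summing to 0.050646.
Hence P(urn A | data) = (0.00085449) / (0.050646) = 0.016872.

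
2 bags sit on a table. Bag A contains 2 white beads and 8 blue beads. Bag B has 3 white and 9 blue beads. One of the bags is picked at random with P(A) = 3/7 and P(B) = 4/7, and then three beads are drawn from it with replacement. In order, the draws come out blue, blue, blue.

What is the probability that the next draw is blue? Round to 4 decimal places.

0.7738

Under each hypothesis, the probability of the observed sequence is: P(data | bag A) = (8/10)(8/10)(8/10) = 0.512; P(data | bag B) = (9/12)(9/12)(9/12) = 0.42188.
Weighting by the prior gives 3/7 · 0.512 = 0.21943, 4/7 · 0.42188 = 0.24107; these sum to 0.4605.
Normalising, the posterior is P(bag A | data) = 0.4765, P(bag B | data) = 0.5235.
The predictive probability is P(blue next | data) = (4/5)(0.4765) + (3/4)(0.5235) = 0.77383.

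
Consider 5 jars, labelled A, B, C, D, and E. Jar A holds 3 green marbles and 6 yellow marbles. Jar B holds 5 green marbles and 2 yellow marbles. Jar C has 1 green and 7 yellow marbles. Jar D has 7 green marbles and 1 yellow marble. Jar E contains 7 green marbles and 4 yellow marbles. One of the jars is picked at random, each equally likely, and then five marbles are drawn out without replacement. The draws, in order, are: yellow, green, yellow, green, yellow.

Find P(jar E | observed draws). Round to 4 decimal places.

Under each hypothesis, the probability of the observed sequence is: P(data | jar A) = (6/9)(3/8)(5/7)(2/6)(4/5) = 0.047619; P(data | jar B) = (2/7)(5/6)(1/5)(4/4)(0/3) = 0; P(data | jar C) = (7/8)(1/7)(6/6)(0/5) = 0; P(data | jar D) = (1/8)(7/7)(0/6) = 0; P(data | jar E) = (4/11)(7/10)(3/9)(6/8)(2/7) = 0.018182.
Weighting by the prior gives 1/5 · 0.047619 = 0.0095238, 1/5 · 0 = 0, 1/5 · 0 = 0, 1/5 · 0 = 0, 1/5 · 0.018182 = 0.0036364; summing to 0.01316.
Hence P(jar E | data) = (0.0036364) / (0.01316) = 0.27632.

0.2763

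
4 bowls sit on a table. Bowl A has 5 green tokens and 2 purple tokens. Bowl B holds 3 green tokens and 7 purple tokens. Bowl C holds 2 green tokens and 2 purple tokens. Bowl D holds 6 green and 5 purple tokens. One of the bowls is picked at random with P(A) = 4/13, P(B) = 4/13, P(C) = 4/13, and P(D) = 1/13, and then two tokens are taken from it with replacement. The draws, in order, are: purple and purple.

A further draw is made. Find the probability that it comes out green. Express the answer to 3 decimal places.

0.410

Compute the likelihood of the observed sequence for each case: P(data | bowl A) = (2/7)(2/7) = 0.081633; P(data | bowl B) = (7/10)(7/10) = 0.49; P(data | bowl C) = (2/4)(2/4) = 0.25; P(data | bowl D) = (5/11)(5/11) = 0.20661.
Multiplying each by its prior: 4/13 · 0.081633 = 0.025118, 4/13 · 0.49 = 0.15077, 4/13 · 0.25 = 0.076923, 1/13 · 0.20661 = 0.015893; summing to 0.2687.
Normalising, the posterior is P(bowl A | data) = 0.093478, P(bowl B | data) = 0.5611, P(bowl C | data) = 0.28628, P(bowl D | data) = 0.059148.
So P(green next | data) = Σ P(green next | H) P(H | data) = (5/7)(0.093478) + (3/10)(0.5611) + (1/2)(0.28628) + (6/11)(0.059148) = 0.4105.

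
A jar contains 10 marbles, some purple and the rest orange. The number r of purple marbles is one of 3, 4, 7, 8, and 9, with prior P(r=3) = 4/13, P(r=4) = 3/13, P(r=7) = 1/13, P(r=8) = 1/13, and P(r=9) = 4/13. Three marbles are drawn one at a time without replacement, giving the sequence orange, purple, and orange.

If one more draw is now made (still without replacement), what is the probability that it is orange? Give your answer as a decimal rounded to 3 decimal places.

0.620

The likelihood of the observed sequence under each hypothesis: P(data | r = 3) = (7/10)(3/9)(6/8) = 0.175; P(data | r = 4) = (6/10)(4/9)(5/8) = 0.16667; P(data | r = 7) = (3/10)(7/9)(2/8) = 0.058333; P(data | r = 8) = (2/10)(8/9)(1/8) = 0.022222; P(data | r = 9) = (1/10)(9/9)(0/8) = 0.
Weighting by the prior gives 4/13 · 0.175 = 0.053846, 3/13 · 0.16667 = 0.038462, 1/13 · 0.058333 = 0.0044872, 1/13 · 0.022222 = 0.0017094, 4/13 · 0 = 0; these sum to 0.098504.
Normalising, the posterior is P(r = 3 | data) = 0.54664, P(r = 4 | data) = 0.39046, P(r = 7 | data) = 0.045553, P(r = 8 | data) = 0.017354, P(r = 9 | data) = 0.
So P(orange next | data) = Σ P(orange next | H) P(H | data) = (5/7)(0.54664) + (4/7)(0.39046) + (1/7)(0.045553) + (0)(0.017354) = 0.62008.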